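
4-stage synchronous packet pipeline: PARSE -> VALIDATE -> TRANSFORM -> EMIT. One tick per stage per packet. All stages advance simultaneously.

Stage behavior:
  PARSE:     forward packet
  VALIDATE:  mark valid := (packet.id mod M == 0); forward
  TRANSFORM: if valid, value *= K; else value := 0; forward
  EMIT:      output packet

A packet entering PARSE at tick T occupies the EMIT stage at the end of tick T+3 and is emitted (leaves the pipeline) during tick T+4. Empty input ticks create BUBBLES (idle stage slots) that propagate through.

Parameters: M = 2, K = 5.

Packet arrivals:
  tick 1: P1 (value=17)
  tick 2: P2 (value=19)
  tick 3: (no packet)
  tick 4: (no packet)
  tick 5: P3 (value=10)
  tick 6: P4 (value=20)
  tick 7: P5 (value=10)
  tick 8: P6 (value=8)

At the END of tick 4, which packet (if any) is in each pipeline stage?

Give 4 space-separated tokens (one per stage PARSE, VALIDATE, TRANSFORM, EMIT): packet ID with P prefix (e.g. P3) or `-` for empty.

Answer: - - P2 P1

Derivation:
Tick 1: [PARSE:P1(v=17,ok=F), VALIDATE:-, TRANSFORM:-, EMIT:-] out:-; in:P1
Tick 2: [PARSE:P2(v=19,ok=F), VALIDATE:P1(v=17,ok=F), TRANSFORM:-, EMIT:-] out:-; in:P2
Tick 3: [PARSE:-, VALIDATE:P2(v=19,ok=T), TRANSFORM:P1(v=0,ok=F), EMIT:-] out:-; in:-
Tick 4: [PARSE:-, VALIDATE:-, TRANSFORM:P2(v=95,ok=T), EMIT:P1(v=0,ok=F)] out:-; in:-
At end of tick 4: ['-', '-', 'P2', 'P1']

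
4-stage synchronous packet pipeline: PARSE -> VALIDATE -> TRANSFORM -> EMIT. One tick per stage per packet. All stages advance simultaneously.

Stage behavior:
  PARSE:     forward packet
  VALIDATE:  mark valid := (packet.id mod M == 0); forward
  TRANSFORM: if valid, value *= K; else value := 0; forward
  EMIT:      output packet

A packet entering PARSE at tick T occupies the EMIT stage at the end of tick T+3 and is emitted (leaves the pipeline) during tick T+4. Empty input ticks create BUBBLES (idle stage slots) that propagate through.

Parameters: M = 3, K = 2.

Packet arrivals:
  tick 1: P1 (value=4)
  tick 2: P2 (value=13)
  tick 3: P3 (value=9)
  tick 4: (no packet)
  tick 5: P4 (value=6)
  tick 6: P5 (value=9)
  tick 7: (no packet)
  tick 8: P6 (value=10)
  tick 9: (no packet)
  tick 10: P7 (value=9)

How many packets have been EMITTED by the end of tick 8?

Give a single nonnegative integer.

Answer: 3

Derivation:
Tick 1: [PARSE:P1(v=4,ok=F), VALIDATE:-, TRANSFORM:-, EMIT:-] out:-; in:P1
Tick 2: [PARSE:P2(v=13,ok=F), VALIDATE:P1(v=4,ok=F), TRANSFORM:-, EMIT:-] out:-; in:P2
Tick 3: [PARSE:P3(v=9,ok=F), VALIDATE:P2(v=13,ok=F), TRANSFORM:P1(v=0,ok=F), EMIT:-] out:-; in:P3
Tick 4: [PARSE:-, VALIDATE:P3(v=9,ok=T), TRANSFORM:P2(v=0,ok=F), EMIT:P1(v=0,ok=F)] out:-; in:-
Tick 5: [PARSE:P4(v=6,ok=F), VALIDATE:-, TRANSFORM:P3(v=18,ok=T), EMIT:P2(v=0,ok=F)] out:P1(v=0); in:P4
Tick 6: [PARSE:P5(v=9,ok=F), VALIDATE:P4(v=6,ok=F), TRANSFORM:-, EMIT:P3(v=18,ok=T)] out:P2(v=0); in:P5
Tick 7: [PARSE:-, VALIDATE:P5(v=9,ok=F), TRANSFORM:P4(v=0,ok=F), EMIT:-] out:P3(v=18); in:-
Tick 8: [PARSE:P6(v=10,ok=F), VALIDATE:-, TRANSFORM:P5(v=0,ok=F), EMIT:P4(v=0,ok=F)] out:-; in:P6
Emitted by tick 8: ['P1', 'P2', 'P3']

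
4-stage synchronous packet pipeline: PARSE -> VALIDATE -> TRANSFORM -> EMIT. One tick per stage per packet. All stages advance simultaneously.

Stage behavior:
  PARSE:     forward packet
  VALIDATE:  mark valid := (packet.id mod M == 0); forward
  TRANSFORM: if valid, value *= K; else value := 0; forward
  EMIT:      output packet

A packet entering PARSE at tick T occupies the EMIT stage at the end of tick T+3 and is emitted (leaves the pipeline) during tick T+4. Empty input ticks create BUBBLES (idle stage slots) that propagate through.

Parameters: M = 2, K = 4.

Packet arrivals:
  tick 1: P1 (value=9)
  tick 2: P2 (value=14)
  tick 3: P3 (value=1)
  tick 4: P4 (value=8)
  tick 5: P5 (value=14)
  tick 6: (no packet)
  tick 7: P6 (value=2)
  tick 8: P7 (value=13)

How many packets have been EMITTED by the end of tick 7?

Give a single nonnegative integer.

Answer: 3

Derivation:
Tick 1: [PARSE:P1(v=9,ok=F), VALIDATE:-, TRANSFORM:-, EMIT:-] out:-; in:P1
Tick 2: [PARSE:P2(v=14,ok=F), VALIDATE:P1(v=9,ok=F), TRANSFORM:-, EMIT:-] out:-; in:P2
Tick 3: [PARSE:P3(v=1,ok=F), VALIDATE:P2(v=14,ok=T), TRANSFORM:P1(v=0,ok=F), EMIT:-] out:-; in:P3
Tick 4: [PARSE:P4(v=8,ok=F), VALIDATE:P3(v=1,ok=F), TRANSFORM:P2(v=56,ok=T), EMIT:P1(v=0,ok=F)] out:-; in:P4
Tick 5: [PARSE:P5(v=14,ok=F), VALIDATE:P4(v=8,ok=T), TRANSFORM:P3(v=0,ok=F), EMIT:P2(v=56,ok=T)] out:P1(v=0); in:P5
Tick 6: [PARSE:-, VALIDATE:P5(v=14,ok=F), TRANSFORM:P4(v=32,ok=T), EMIT:P3(v=0,ok=F)] out:P2(v=56); in:-
Tick 7: [PARSE:P6(v=2,ok=F), VALIDATE:-, TRANSFORM:P5(v=0,ok=F), EMIT:P4(v=32,ok=T)] out:P3(v=0); in:P6
Emitted by tick 7: ['P1', 'P2', 'P3']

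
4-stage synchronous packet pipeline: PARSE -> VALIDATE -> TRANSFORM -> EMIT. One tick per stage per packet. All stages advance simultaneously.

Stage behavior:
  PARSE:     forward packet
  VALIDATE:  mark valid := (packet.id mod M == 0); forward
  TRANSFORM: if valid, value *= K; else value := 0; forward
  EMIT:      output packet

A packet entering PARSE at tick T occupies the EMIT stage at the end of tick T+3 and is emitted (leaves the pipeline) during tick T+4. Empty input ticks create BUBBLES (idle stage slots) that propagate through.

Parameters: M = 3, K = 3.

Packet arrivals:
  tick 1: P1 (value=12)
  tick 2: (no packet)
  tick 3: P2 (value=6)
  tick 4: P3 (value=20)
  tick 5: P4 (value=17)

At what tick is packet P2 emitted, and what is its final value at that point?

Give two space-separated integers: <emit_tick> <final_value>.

Answer: 7 0

Derivation:
Tick 1: [PARSE:P1(v=12,ok=F), VALIDATE:-, TRANSFORM:-, EMIT:-] out:-; in:P1
Tick 2: [PARSE:-, VALIDATE:P1(v=12,ok=F), TRANSFORM:-, EMIT:-] out:-; in:-
Tick 3: [PARSE:P2(v=6,ok=F), VALIDATE:-, TRANSFORM:P1(v=0,ok=F), EMIT:-] out:-; in:P2
Tick 4: [PARSE:P3(v=20,ok=F), VALIDATE:P2(v=6,ok=F), TRANSFORM:-, EMIT:P1(v=0,ok=F)] out:-; in:P3
Tick 5: [PARSE:P4(v=17,ok=F), VALIDATE:P3(v=20,ok=T), TRANSFORM:P2(v=0,ok=F), EMIT:-] out:P1(v=0); in:P4
Tick 6: [PARSE:-, VALIDATE:P4(v=17,ok=F), TRANSFORM:P3(v=60,ok=T), EMIT:P2(v=0,ok=F)] out:-; in:-
Tick 7: [PARSE:-, VALIDATE:-, TRANSFORM:P4(v=0,ok=F), EMIT:P3(v=60,ok=T)] out:P2(v=0); in:-
Tick 8: [PARSE:-, VALIDATE:-, TRANSFORM:-, EMIT:P4(v=0,ok=F)] out:P3(v=60); in:-
Tick 9: [PARSE:-, VALIDATE:-, TRANSFORM:-, EMIT:-] out:P4(v=0); in:-
P2: arrives tick 3, valid=False (id=2, id%3=2), emit tick 7, final value 0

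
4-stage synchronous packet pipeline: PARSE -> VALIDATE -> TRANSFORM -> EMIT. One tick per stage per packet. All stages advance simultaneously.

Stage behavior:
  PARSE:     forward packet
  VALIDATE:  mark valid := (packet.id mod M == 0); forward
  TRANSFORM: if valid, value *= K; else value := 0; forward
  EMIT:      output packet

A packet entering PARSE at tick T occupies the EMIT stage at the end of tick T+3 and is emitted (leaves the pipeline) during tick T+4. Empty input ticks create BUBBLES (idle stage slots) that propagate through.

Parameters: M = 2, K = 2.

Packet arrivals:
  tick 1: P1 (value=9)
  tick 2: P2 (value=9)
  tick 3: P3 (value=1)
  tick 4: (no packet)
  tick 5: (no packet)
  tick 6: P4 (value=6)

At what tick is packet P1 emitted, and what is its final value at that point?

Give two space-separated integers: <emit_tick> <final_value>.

Tick 1: [PARSE:P1(v=9,ok=F), VALIDATE:-, TRANSFORM:-, EMIT:-] out:-; in:P1
Tick 2: [PARSE:P2(v=9,ok=F), VALIDATE:P1(v=9,ok=F), TRANSFORM:-, EMIT:-] out:-; in:P2
Tick 3: [PARSE:P3(v=1,ok=F), VALIDATE:P2(v=9,ok=T), TRANSFORM:P1(v=0,ok=F), EMIT:-] out:-; in:P3
Tick 4: [PARSE:-, VALIDATE:P3(v=1,ok=F), TRANSFORM:P2(v=18,ok=T), EMIT:P1(v=0,ok=F)] out:-; in:-
Tick 5: [PARSE:-, VALIDATE:-, TRANSFORM:P3(v=0,ok=F), EMIT:P2(v=18,ok=T)] out:P1(v=0); in:-
Tick 6: [PARSE:P4(v=6,ok=F), VALIDATE:-, TRANSFORM:-, EMIT:P3(v=0,ok=F)] out:P2(v=18); in:P4
Tick 7: [PARSE:-, VALIDATE:P4(v=6,ok=T), TRANSFORM:-, EMIT:-] out:P3(v=0); in:-
Tick 8: [PARSE:-, VALIDATE:-, TRANSFORM:P4(v=12,ok=T), EMIT:-] out:-; in:-
Tick 9: [PARSE:-, VALIDATE:-, TRANSFORM:-, EMIT:P4(v=12,ok=T)] out:-; in:-
Tick 10: [PARSE:-, VALIDATE:-, TRANSFORM:-, EMIT:-] out:P4(v=12); in:-
P1: arrives tick 1, valid=False (id=1, id%2=1), emit tick 5, final value 0

Answer: 5 0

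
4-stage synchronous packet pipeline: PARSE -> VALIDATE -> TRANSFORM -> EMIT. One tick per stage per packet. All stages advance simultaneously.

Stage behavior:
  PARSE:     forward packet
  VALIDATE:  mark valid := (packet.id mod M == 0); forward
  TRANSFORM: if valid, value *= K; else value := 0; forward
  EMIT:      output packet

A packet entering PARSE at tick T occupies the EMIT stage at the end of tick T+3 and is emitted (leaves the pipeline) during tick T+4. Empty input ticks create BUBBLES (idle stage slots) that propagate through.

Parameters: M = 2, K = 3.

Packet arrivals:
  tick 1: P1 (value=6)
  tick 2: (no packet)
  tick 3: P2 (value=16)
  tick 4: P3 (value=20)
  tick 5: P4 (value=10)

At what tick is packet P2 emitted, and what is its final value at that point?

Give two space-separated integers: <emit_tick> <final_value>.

Tick 1: [PARSE:P1(v=6,ok=F), VALIDATE:-, TRANSFORM:-, EMIT:-] out:-; in:P1
Tick 2: [PARSE:-, VALIDATE:P1(v=6,ok=F), TRANSFORM:-, EMIT:-] out:-; in:-
Tick 3: [PARSE:P2(v=16,ok=F), VALIDATE:-, TRANSFORM:P1(v=0,ok=F), EMIT:-] out:-; in:P2
Tick 4: [PARSE:P3(v=20,ok=F), VALIDATE:P2(v=16,ok=T), TRANSFORM:-, EMIT:P1(v=0,ok=F)] out:-; in:P3
Tick 5: [PARSE:P4(v=10,ok=F), VALIDATE:P3(v=20,ok=F), TRANSFORM:P2(v=48,ok=T), EMIT:-] out:P1(v=0); in:P4
Tick 6: [PARSE:-, VALIDATE:P4(v=10,ok=T), TRANSFORM:P3(v=0,ok=F), EMIT:P2(v=48,ok=T)] out:-; in:-
Tick 7: [PARSE:-, VALIDATE:-, TRANSFORM:P4(v=30,ok=T), EMIT:P3(v=0,ok=F)] out:P2(v=48); in:-
Tick 8: [PARSE:-, VALIDATE:-, TRANSFORM:-, EMIT:P4(v=30,ok=T)] out:P3(v=0); in:-
Tick 9: [PARSE:-, VALIDATE:-, TRANSFORM:-, EMIT:-] out:P4(v=30); in:-
P2: arrives tick 3, valid=True (id=2, id%2=0), emit tick 7, final value 48

Answer: 7 48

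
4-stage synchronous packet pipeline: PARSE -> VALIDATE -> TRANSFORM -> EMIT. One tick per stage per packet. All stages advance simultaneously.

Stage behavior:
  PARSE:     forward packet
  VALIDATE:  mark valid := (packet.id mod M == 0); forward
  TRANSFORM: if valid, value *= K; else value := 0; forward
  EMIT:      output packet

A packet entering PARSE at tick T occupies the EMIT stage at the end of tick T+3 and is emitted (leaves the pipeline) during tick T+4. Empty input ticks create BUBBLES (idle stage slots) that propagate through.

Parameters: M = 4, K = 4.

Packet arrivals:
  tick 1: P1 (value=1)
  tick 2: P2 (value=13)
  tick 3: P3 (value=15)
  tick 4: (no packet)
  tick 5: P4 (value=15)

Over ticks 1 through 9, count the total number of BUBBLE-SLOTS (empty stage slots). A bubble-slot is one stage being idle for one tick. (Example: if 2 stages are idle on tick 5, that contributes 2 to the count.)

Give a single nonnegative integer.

Tick 1: [PARSE:P1(v=1,ok=F), VALIDATE:-, TRANSFORM:-, EMIT:-] out:-; bubbles=3
Tick 2: [PARSE:P2(v=13,ok=F), VALIDATE:P1(v=1,ok=F), TRANSFORM:-, EMIT:-] out:-; bubbles=2
Tick 3: [PARSE:P3(v=15,ok=F), VALIDATE:P2(v=13,ok=F), TRANSFORM:P1(v=0,ok=F), EMIT:-] out:-; bubbles=1
Tick 4: [PARSE:-, VALIDATE:P3(v=15,ok=F), TRANSFORM:P2(v=0,ok=F), EMIT:P1(v=0,ok=F)] out:-; bubbles=1
Tick 5: [PARSE:P4(v=15,ok=F), VALIDATE:-, TRANSFORM:P3(v=0,ok=F), EMIT:P2(v=0,ok=F)] out:P1(v=0); bubbles=1
Tick 6: [PARSE:-, VALIDATE:P4(v=15,ok=T), TRANSFORM:-, EMIT:P3(v=0,ok=F)] out:P2(v=0); bubbles=2
Tick 7: [PARSE:-, VALIDATE:-, TRANSFORM:P4(v=60,ok=T), EMIT:-] out:P3(v=0); bubbles=3
Tick 8: [PARSE:-, VALIDATE:-, TRANSFORM:-, EMIT:P4(v=60,ok=T)] out:-; bubbles=3
Tick 9: [PARSE:-, VALIDATE:-, TRANSFORM:-, EMIT:-] out:P4(v=60); bubbles=4
Total bubble-slots: 20

Answer: 20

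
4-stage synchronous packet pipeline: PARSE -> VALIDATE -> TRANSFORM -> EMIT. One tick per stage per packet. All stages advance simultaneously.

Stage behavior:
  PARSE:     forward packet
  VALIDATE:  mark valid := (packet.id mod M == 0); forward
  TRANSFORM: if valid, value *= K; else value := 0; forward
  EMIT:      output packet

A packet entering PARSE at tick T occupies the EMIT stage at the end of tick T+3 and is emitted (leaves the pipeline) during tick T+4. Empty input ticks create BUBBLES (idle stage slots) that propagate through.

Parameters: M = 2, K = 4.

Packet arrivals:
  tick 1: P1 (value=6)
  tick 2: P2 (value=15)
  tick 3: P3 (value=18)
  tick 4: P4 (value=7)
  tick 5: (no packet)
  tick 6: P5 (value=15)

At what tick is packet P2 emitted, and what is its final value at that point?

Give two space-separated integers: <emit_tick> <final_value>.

Tick 1: [PARSE:P1(v=6,ok=F), VALIDATE:-, TRANSFORM:-, EMIT:-] out:-; in:P1
Tick 2: [PARSE:P2(v=15,ok=F), VALIDATE:P1(v=6,ok=F), TRANSFORM:-, EMIT:-] out:-; in:P2
Tick 3: [PARSE:P3(v=18,ok=F), VALIDATE:P2(v=15,ok=T), TRANSFORM:P1(v=0,ok=F), EMIT:-] out:-; in:P3
Tick 4: [PARSE:P4(v=7,ok=F), VALIDATE:P3(v=18,ok=F), TRANSFORM:P2(v=60,ok=T), EMIT:P1(v=0,ok=F)] out:-; in:P4
Tick 5: [PARSE:-, VALIDATE:P4(v=7,ok=T), TRANSFORM:P3(v=0,ok=F), EMIT:P2(v=60,ok=T)] out:P1(v=0); in:-
Tick 6: [PARSE:P5(v=15,ok=F), VALIDATE:-, TRANSFORM:P4(v=28,ok=T), EMIT:P3(v=0,ok=F)] out:P2(v=60); in:P5
Tick 7: [PARSE:-, VALIDATE:P5(v=15,ok=F), TRANSFORM:-, EMIT:P4(v=28,ok=T)] out:P3(v=0); in:-
Tick 8: [PARSE:-, VALIDATE:-, TRANSFORM:P5(v=0,ok=F), EMIT:-] out:P4(v=28); in:-
Tick 9: [PARSE:-, VALIDATE:-, TRANSFORM:-, EMIT:P5(v=0,ok=F)] out:-; in:-
Tick 10: [PARSE:-, VALIDATE:-, TRANSFORM:-, EMIT:-] out:P5(v=0); in:-
P2: arrives tick 2, valid=True (id=2, id%2=0), emit tick 6, final value 60

Answer: 6 60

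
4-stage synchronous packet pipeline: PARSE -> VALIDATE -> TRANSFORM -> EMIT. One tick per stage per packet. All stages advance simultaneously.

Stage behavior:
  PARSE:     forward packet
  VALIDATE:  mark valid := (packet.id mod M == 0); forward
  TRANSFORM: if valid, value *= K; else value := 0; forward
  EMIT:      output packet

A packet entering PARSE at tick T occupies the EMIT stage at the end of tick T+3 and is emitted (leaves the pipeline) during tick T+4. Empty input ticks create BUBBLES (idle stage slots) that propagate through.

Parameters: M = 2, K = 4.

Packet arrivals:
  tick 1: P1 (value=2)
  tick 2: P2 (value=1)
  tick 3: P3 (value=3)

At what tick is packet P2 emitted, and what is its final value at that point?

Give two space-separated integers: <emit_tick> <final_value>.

Answer: 6 4

Derivation:
Tick 1: [PARSE:P1(v=2,ok=F), VALIDATE:-, TRANSFORM:-, EMIT:-] out:-; in:P1
Tick 2: [PARSE:P2(v=1,ok=F), VALIDATE:P1(v=2,ok=F), TRANSFORM:-, EMIT:-] out:-; in:P2
Tick 3: [PARSE:P3(v=3,ok=F), VALIDATE:P2(v=1,ok=T), TRANSFORM:P1(v=0,ok=F), EMIT:-] out:-; in:P3
Tick 4: [PARSE:-, VALIDATE:P3(v=3,ok=F), TRANSFORM:P2(v=4,ok=T), EMIT:P1(v=0,ok=F)] out:-; in:-
Tick 5: [PARSE:-, VALIDATE:-, TRANSFORM:P3(v=0,ok=F), EMIT:P2(v=4,ok=T)] out:P1(v=0); in:-
Tick 6: [PARSE:-, VALIDATE:-, TRANSFORM:-, EMIT:P3(v=0,ok=F)] out:P2(v=4); in:-
Tick 7: [PARSE:-, VALIDATE:-, TRANSFORM:-, EMIT:-] out:P3(v=0); in:-
P2: arrives tick 2, valid=True (id=2, id%2=0), emit tick 6, final value 4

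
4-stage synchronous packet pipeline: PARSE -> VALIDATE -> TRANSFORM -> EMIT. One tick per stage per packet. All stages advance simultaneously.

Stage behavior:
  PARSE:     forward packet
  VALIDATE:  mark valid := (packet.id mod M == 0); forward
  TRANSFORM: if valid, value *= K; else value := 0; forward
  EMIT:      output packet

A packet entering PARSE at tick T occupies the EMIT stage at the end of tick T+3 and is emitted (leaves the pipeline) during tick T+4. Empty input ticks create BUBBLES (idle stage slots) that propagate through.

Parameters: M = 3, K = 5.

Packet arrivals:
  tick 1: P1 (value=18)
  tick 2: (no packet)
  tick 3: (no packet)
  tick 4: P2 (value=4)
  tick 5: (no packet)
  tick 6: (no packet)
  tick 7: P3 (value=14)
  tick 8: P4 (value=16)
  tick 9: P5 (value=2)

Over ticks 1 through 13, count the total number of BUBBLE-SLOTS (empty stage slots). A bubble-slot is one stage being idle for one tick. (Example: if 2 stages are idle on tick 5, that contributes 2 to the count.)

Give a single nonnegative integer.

Tick 1: [PARSE:P1(v=18,ok=F), VALIDATE:-, TRANSFORM:-, EMIT:-] out:-; bubbles=3
Tick 2: [PARSE:-, VALIDATE:P1(v=18,ok=F), TRANSFORM:-, EMIT:-] out:-; bubbles=3
Tick 3: [PARSE:-, VALIDATE:-, TRANSFORM:P1(v=0,ok=F), EMIT:-] out:-; bubbles=3
Tick 4: [PARSE:P2(v=4,ok=F), VALIDATE:-, TRANSFORM:-, EMIT:P1(v=0,ok=F)] out:-; bubbles=2
Tick 5: [PARSE:-, VALIDATE:P2(v=4,ok=F), TRANSFORM:-, EMIT:-] out:P1(v=0); bubbles=3
Tick 6: [PARSE:-, VALIDATE:-, TRANSFORM:P2(v=0,ok=F), EMIT:-] out:-; bubbles=3
Tick 7: [PARSE:P3(v=14,ok=F), VALIDATE:-, TRANSFORM:-, EMIT:P2(v=0,ok=F)] out:-; bubbles=2
Tick 8: [PARSE:P4(v=16,ok=F), VALIDATE:P3(v=14,ok=T), TRANSFORM:-, EMIT:-] out:P2(v=0); bubbles=2
Tick 9: [PARSE:P5(v=2,ok=F), VALIDATE:P4(v=16,ok=F), TRANSFORM:P3(v=70,ok=T), EMIT:-] out:-; bubbles=1
Tick 10: [PARSE:-, VALIDATE:P5(v=2,ok=F), TRANSFORM:P4(v=0,ok=F), EMIT:P3(v=70,ok=T)] out:-; bubbles=1
Tick 11: [PARSE:-, VALIDATE:-, TRANSFORM:P5(v=0,ok=F), EMIT:P4(v=0,ok=F)] out:P3(v=70); bubbles=2
Tick 12: [PARSE:-, VALIDATE:-, TRANSFORM:-, EMIT:P5(v=0,ok=F)] out:P4(v=0); bubbles=3
Tick 13: [PARSE:-, VALIDATE:-, TRANSFORM:-, EMIT:-] out:P5(v=0); bubbles=4
Total bubble-slots: 32

Answer: 32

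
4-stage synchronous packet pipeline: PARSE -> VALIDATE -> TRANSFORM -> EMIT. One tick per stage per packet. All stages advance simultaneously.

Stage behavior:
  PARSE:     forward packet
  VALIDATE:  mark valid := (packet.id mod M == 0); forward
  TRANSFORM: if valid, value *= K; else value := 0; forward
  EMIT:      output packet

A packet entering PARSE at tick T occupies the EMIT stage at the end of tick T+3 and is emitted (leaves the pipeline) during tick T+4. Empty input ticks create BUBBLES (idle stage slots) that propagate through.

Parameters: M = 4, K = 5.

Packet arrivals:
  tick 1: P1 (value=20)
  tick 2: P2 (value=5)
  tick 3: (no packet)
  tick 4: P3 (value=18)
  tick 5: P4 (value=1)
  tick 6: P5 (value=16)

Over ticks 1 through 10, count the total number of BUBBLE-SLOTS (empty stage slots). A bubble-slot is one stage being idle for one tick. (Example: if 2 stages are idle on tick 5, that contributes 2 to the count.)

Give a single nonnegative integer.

Tick 1: [PARSE:P1(v=20,ok=F), VALIDATE:-, TRANSFORM:-, EMIT:-] out:-; bubbles=3
Tick 2: [PARSE:P2(v=5,ok=F), VALIDATE:P1(v=20,ok=F), TRANSFORM:-, EMIT:-] out:-; bubbles=2
Tick 3: [PARSE:-, VALIDATE:P2(v=5,ok=F), TRANSFORM:P1(v=0,ok=F), EMIT:-] out:-; bubbles=2
Tick 4: [PARSE:P3(v=18,ok=F), VALIDATE:-, TRANSFORM:P2(v=0,ok=F), EMIT:P1(v=0,ok=F)] out:-; bubbles=1
Tick 5: [PARSE:P4(v=1,ok=F), VALIDATE:P3(v=18,ok=F), TRANSFORM:-, EMIT:P2(v=0,ok=F)] out:P1(v=0); bubbles=1
Tick 6: [PARSE:P5(v=16,ok=F), VALIDATE:P4(v=1,ok=T), TRANSFORM:P3(v=0,ok=F), EMIT:-] out:P2(v=0); bubbles=1
Tick 7: [PARSE:-, VALIDATE:P5(v=16,ok=F), TRANSFORM:P4(v=5,ok=T), EMIT:P3(v=0,ok=F)] out:-; bubbles=1
Tick 8: [PARSE:-, VALIDATE:-, TRANSFORM:P5(v=0,ok=F), EMIT:P4(v=5,ok=T)] out:P3(v=0); bubbles=2
Tick 9: [PARSE:-, VALIDATE:-, TRANSFORM:-, EMIT:P5(v=0,ok=F)] out:P4(v=5); bubbles=3
Tick 10: [PARSE:-, VALIDATE:-, TRANSFORM:-, EMIT:-] out:P5(v=0); bubbles=4
Total bubble-slots: 20

Answer: 20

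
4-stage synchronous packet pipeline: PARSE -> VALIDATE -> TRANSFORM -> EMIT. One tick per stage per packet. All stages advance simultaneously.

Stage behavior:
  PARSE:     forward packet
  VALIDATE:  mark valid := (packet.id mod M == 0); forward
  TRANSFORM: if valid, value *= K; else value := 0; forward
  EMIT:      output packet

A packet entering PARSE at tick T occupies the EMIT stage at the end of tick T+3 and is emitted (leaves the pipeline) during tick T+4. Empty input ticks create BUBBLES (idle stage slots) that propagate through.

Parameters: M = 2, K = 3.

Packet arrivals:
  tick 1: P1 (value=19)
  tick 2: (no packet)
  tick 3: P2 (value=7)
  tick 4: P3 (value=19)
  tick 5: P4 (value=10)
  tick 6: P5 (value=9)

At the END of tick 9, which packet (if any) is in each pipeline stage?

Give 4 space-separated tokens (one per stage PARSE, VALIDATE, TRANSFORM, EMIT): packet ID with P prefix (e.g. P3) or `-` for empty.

Answer: - - - P5

Derivation:
Tick 1: [PARSE:P1(v=19,ok=F), VALIDATE:-, TRANSFORM:-, EMIT:-] out:-; in:P1
Tick 2: [PARSE:-, VALIDATE:P1(v=19,ok=F), TRANSFORM:-, EMIT:-] out:-; in:-
Tick 3: [PARSE:P2(v=7,ok=F), VALIDATE:-, TRANSFORM:P1(v=0,ok=F), EMIT:-] out:-; in:P2
Tick 4: [PARSE:P3(v=19,ok=F), VALIDATE:P2(v=7,ok=T), TRANSFORM:-, EMIT:P1(v=0,ok=F)] out:-; in:P3
Tick 5: [PARSE:P4(v=10,ok=F), VALIDATE:P3(v=19,ok=F), TRANSFORM:P2(v=21,ok=T), EMIT:-] out:P1(v=0); in:P4
Tick 6: [PARSE:P5(v=9,ok=F), VALIDATE:P4(v=10,ok=T), TRANSFORM:P3(v=0,ok=F), EMIT:P2(v=21,ok=T)] out:-; in:P5
Tick 7: [PARSE:-, VALIDATE:P5(v=9,ok=F), TRANSFORM:P4(v=30,ok=T), EMIT:P3(v=0,ok=F)] out:P2(v=21); in:-
Tick 8: [PARSE:-, VALIDATE:-, TRANSFORM:P5(v=0,ok=F), EMIT:P4(v=30,ok=T)] out:P3(v=0); in:-
Tick 9: [PARSE:-, VALIDATE:-, TRANSFORM:-, EMIT:P5(v=0,ok=F)] out:P4(v=30); in:-
At end of tick 9: ['-', '-', '-', 'P5']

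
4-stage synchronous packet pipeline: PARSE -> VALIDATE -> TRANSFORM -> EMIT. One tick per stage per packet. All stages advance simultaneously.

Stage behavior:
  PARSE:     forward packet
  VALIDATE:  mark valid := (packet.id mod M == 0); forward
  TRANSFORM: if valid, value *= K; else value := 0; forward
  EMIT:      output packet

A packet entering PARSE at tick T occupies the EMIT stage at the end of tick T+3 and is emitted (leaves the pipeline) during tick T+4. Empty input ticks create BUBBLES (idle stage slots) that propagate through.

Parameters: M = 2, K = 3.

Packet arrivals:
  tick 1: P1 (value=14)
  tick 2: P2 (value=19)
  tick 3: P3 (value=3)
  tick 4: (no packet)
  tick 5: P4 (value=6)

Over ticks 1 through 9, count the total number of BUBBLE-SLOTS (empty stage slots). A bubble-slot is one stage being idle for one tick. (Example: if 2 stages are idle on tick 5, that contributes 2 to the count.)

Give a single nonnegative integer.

Answer: 20

Derivation:
Tick 1: [PARSE:P1(v=14,ok=F), VALIDATE:-, TRANSFORM:-, EMIT:-] out:-; bubbles=3
Tick 2: [PARSE:P2(v=19,ok=F), VALIDATE:P1(v=14,ok=F), TRANSFORM:-, EMIT:-] out:-; bubbles=2
Tick 3: [PARSE:P3(v=3,ok=F), VALIDATE:P2(v=19,ok=T), TRANSFORM:P1(v=0,ok=F), EMIT:-] out:-; bubbles=1
Tick 4: [PARSE:-, VALIDATE:P3(v=3,ok=F), TRANSFORM:P2(v=57,ok=T), EMIT:P1(v=0,ok=F)] out:-; bubbles=1
Tick 5: [PARSE:P4(v=6,ok=F), VALIDATE:-, TRANSFORM:P3(v=0,ok=F), EMIT:P2(v=57,ok=T)] out:P1(v=0); bubbles=1
Tick 6: [PARSE:-, VALIDATE:P4(v=6,ok=T), TRANSFORM:-, EMIT:P3(v=0,ok=F)] out:P2(v=57); bubbles=2
Tick 7: [PARSE:-, VALIDATE:-, TRANSFORM:P4(v=18,ok=T), EMIT:-] out:P3(v=0); bubbles=3
Tick 8: [PARSE:-, VALIDATE:-, TRANSFORM:-, EMIT:P4(v=18,ok=T)] out:-; bubbles=3
Tick 9: [PARSE:-, VALIDATE:-, TRANSFORM:-, EMIT:-] out:P4(v=18); bubbles=4
Total bubble-slots: 20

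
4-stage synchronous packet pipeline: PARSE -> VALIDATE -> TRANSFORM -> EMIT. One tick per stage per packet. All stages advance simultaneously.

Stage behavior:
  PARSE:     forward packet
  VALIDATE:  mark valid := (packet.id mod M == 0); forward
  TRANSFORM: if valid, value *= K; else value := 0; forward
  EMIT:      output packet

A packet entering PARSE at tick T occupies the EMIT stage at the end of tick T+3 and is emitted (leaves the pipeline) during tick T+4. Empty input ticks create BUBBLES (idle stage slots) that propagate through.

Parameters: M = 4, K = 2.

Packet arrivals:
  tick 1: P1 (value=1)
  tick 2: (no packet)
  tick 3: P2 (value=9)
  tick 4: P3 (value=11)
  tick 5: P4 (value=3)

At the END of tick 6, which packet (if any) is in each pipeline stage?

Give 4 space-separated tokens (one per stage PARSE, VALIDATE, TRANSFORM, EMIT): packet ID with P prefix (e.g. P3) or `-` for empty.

Tick 1: [PARSE:P1(v=1,ok=F), VALIDATE:-, TRANSFORM:-, EMIT:-] out:-; in:P1
Tick 2: [PARSE:-, VALIDATE:P1(v=1,ok=F), TRANSFORM:-, EMIT:-] out:-; in:-
Tick 3: [PARSE:P2(v=9,ok=F), VALIDATE:-, TRANSFORM:P1(v=0,ok=F), EMIT:-] out:-; in:P2
Tick 4: [PARSE:P3(v=11,ok=F), VALIDATE:P2(v=9,ok=F), TRANSFORM:-, EMIT:P1(v=0,ok=F)] out:-; in:P3
Tick 5: [PARSE:P4(v=3,ok=F), VALIDATE:P3(v=11,ok=F), TRANSFORM:P2(v=0,ok=F), EMIT:-] out:P1(v=0); in:P4
Tick 6: [PARSE:-, VALIDATE:P4(v=3,ok=T), TRANSFORM:P3(v=0,ok=F), EMIT:P2(v=0,ok=F)] out:-; in:-
At end of tick 6: ['-', 'P4', 'P3', 'P2']

Answer: - P4 P3 P2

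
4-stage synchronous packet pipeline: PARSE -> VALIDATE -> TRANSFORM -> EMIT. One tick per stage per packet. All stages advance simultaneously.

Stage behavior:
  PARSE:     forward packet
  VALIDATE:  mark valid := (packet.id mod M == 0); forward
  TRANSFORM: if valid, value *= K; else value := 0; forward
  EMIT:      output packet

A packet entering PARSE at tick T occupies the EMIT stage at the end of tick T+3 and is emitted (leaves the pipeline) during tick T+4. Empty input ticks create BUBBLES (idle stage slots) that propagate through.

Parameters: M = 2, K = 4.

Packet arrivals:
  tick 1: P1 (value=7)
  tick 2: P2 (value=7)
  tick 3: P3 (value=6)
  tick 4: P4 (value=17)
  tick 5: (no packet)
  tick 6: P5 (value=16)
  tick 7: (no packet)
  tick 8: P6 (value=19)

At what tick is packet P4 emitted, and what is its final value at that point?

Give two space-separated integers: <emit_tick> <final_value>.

Answer: 8 68

Derivation:
Tick 1: [PARSE:P1(v=7,ok=F), VALIDATE:-, TRANSFORM:-, EMIT:-] out:-; in:P1
Tick 2: [PARSE:P2(v=7,ok=F), VALIDATE:P1(v=7,ok=F), TRANSFORM:-, EMIT:-] out:-; in:P2
Tick 3: [PARSE:P3(v=6,ok=F), VALIDATE:P2(v=7,ok=T), TRANSFORM:P1(v=0,ok=F), EMIT:-] out:-; in:P3
Tick 4: [PARSE:P4(v=17,ok=F), VALIDATE:P3(v=6,ok=F), TRANSFORM:P2(v=28,ok=T), EMIT:P1(v=0,ok=F)] out:-; in:P4
Tick 5: [PARSE:-, VALIDATE:P4(v=17,ok=T), TRANSFORM:P3(v=0,ok=F), EMIT:P2(v=28,ok=T)] out:P1(v=0); in:-
Tick 6: [PARSE:P5(v=16,ok=F), VALIDATE:-, TRANSFORM:P4(v=68,ok=T), EMIT:P3(v=0,ok=F)] out:P2(v=28); in:P5
Tick 7: [PARSE:-, VALIDATE:P5(v=16,ok=F), TRANSFORM:-, EMIT:P4(v=68,ok=T)] out:P3(v=0); in:-
Tick 8: [PARSE:P6(v=19,ok=F), VALIDATE:-, TRANSFORM:P5(v=0,ok=F), EMIT:-] out:P4(v=68); in:P6
Tick 9: [PARSE:-, VALIDATE:P6(v=19,ok=T), TRANSFORM:-, EMIT:P5(v=0,ok=F)] out:-; in:-
Tick 10: [PARSE:-, VALIDATE:-, TRANSFORM:P6(v=76,ok=T), EMIT:-] out:P5(v=0); in:-
Tick 11: [PARSE:-, VALIDATE:-, TRANSFORM:-, EMIT:P6(v=76,ok=T)] out:-; in:-
Tick 12: [PARSE:-, VALIDATE:-, TRANSFORM:-, EMIT:-] out:P6(v=76); in:-
P4: arrives tick 4, valid=True (id=4, id%2=0), emit tick 8, final value 68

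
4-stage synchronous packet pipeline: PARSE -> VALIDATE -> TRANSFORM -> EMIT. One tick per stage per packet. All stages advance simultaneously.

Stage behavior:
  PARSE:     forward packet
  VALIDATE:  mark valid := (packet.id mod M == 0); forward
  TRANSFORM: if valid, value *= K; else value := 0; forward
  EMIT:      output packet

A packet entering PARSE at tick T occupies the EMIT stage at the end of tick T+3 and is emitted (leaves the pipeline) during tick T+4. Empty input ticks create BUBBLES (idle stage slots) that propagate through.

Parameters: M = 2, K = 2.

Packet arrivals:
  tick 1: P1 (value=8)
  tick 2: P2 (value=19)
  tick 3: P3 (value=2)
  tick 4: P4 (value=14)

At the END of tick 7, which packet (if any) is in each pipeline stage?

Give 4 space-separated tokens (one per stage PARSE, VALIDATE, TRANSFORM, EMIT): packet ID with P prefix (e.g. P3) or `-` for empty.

Answer: - - - P4

Derivation:
Tick 1: [PARSE:P1(v=8,ok=F), VALIDATE:-, TRANSFORM:-, EMIT:-] out:-; in:P1
Tick 2: [PARSE:P2(v=19,ok=F), VALIDATE:P1(v=8,ok=F), TRANSFORM:-, EMIT:-] out:-; in:P2
Tick 3: [PARSE:P3(v=2,ok=F), VALIDATE:P2(v=19,ok=T), TRANSFORM:P1(v=0,ok=F), EMIT:-] out:-; in:P3
Tick 4: [PARSE:P4(v=14,ok=F), VALIDATE:P3(v=2,ok=F), TRANSFORM:P2(v=38,ok=T), EMIT:P1(v=0,ok=F)] out:-; in:P4
Tick 5: [PARSE:-, VALIDATE:P4(v=14,ok=T), TRANSFORM:P3(v=0,ok=F), EMIT:P2(v=38,ok=T)] out:P1(v=0); in:-
Tick 6: [PARSE:-, VALIDATE:-, TRANSFORM:P4(v=28,ok=T), EMIT:P3(v=0,ok=F)] out:P2(v=38); in:-
Tick 7: [PARSE:-, VALIDATE:-, TRANSFORM:-, EMIT:P4(v=28,ok=T)] out:P3(v=0); in:-
At end of tick 7: ['-', '-', '-', 'P4']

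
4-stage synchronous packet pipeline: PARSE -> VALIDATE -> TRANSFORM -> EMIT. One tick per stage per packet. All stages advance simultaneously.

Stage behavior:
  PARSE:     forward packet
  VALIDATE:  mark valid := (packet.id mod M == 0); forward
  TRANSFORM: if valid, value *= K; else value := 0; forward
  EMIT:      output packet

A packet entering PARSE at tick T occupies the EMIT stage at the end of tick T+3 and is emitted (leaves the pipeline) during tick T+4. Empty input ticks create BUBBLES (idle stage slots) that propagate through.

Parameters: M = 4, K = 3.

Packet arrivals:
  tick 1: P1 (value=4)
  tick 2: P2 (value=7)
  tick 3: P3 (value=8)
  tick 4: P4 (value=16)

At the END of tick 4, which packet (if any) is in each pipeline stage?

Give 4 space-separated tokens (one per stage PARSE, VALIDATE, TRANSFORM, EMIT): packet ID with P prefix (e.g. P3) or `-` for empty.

Tick 1: [PARSE:P1(v=4,ok=F), VALIDATE:-, TRANSFORM:-, EMIT:-] out:-; in:P1
Tick 2: [PARSE:P2(v=7,ok=F), VALIDATE:P1(v=4,ok=F), TRANSFORM:-, EMIT:-] out:-; in:P2
Tick 3: [PARSE:P3(v=8,ok=F), VALIDATE:P2(v=7,ok=F), TRANSFORM:P1(v=0,ok=F), EMIT:-] out:-; in:P3
Tick 4: [PARSE:P4(v=16,ok=F), VALIDATE:P3(v=8,ok=F), TRANSFORM:P2(v=0,ok=F), EMIT:P1(v=0,ok=F)] out:-; in:P4
At end of tick 4: ['P4', 'P3', 'P2', 'P1']

Answer: P4 P3 P2 P1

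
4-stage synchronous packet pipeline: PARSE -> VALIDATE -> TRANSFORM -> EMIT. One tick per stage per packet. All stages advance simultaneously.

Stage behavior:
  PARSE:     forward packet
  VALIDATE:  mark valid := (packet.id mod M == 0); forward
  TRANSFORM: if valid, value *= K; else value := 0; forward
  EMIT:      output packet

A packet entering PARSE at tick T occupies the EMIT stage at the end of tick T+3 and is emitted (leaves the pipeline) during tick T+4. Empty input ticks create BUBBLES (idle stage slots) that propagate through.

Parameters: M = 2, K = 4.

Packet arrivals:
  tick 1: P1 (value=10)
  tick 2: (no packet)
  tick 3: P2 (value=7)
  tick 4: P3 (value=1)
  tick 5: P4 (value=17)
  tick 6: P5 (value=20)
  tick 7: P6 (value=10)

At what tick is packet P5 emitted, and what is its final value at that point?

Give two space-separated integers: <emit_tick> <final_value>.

Tick 1: [PARSE:P1(v=10,ok=F), VALIDATE:-, TRANSFORM:-, EMIT:-] out:-; in:P1
Tick 2: [PARSE:-, VALIDATE:P1(v=10,ok=F), TRANSFORM:-, EMIT:-] out:-; in:-
Tick 3: [PARSE:P2(v=7,ok=F), VALIDATE:-, TRANSFORM:P1(v=0,ok=F), EMIT:-] out:-; in:P2
Tick 4: [PARSE:P3(v=1,ok=F), VALIDATE:P2(v=7,ok=T), TRANSFORM:-, EMIT:P1(v=0,ok=F)] out:-; in:P3
Tick 5: [PARSE:P4(v=17,ok=F), VALIDATE:P3(v=1,ok=F), TRANSFORM:P2(v=28,ok=T), EMIT:-] out:P1(v=0); in:P4
Tick 6: [PARSE:P5(v=20,ok=F), VALIDATE:P4(v=17,ok=T), TRANSFORM:P3(v=0,ok=F), EMIT:P2(v=28,ok=T)] out:-; in:P5
Tick 7: [PARSE:P6(v=10,ok=F), VALIDATE:P5(v=20,ok=F), TRANSFORM:P4(v=68,ok=T), EMIT:P3(v=0,ok=F)] out:P2(v=28); in:P6
Tick 8: [PARSE:-, VALIDATE:P6(v=10,ok=T), TRANSFORM:P5(v=0,ok=F), EMIT:P4(v=68,ok=T)] out:P3(v=0); in:-
Tick 9: [PARSE:-, VALIDATE:-, TRANSFORM:P6(v=40,ok=T), EMIT:P5(v=0,ok=F)] out:P4(v=68); in:-
Tick 10: [PARSE:-, VALIDATE:-, TRANSFORM:-, EMIT:P6(v=40,ok=T)] out:P5(v=0); in:-
Tick 11: [PARSE:-, VALIDATE:-, TRANSFORM:-, EMIT:-] out:P6(v=40); in:-
P5: arrives tick 6, valid=False (id=5, id%2=1), emit tick 10, final value 0

Answer: 10 0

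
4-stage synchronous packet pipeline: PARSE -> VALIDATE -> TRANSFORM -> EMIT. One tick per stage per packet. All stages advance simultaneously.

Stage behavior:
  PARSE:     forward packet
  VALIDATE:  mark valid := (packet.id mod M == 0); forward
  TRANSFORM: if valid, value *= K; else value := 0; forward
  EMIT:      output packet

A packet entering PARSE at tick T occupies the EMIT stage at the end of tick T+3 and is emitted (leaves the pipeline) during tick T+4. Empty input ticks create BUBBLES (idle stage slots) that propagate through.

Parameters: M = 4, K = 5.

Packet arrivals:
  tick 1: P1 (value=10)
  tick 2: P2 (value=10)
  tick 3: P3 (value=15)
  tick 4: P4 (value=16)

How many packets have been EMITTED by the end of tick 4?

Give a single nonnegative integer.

Tick 1: [PARSE:P1(v=10,ok=F), VALIDATE:-, TRANSFORM:-, EMIT:-] out:-; in:P1
Tick 2: [PARSE:P2(v=10,ok=F), VALIDATE:P1(v=10,ok=F), TRANSFORM:-, EMIT:-] out:-; in:P2
Tick 3: [PARSE:P3(v=15,ok=F), VALIDATE:P2(v=10,ok=F), TRANSFORM:P1(v=0,ok=F), EMIT:-] out:-; in:P3
Tick 4: [PARSE:P4(v=16,ok=F), VALIDATE:P3(v=15,ok=F), TRANSFORM:P2(v=0,ok=F), EMIT:P1(v=0,ok=F)] out:-; in:P4
Emitted by tick 4: []

Answer: 0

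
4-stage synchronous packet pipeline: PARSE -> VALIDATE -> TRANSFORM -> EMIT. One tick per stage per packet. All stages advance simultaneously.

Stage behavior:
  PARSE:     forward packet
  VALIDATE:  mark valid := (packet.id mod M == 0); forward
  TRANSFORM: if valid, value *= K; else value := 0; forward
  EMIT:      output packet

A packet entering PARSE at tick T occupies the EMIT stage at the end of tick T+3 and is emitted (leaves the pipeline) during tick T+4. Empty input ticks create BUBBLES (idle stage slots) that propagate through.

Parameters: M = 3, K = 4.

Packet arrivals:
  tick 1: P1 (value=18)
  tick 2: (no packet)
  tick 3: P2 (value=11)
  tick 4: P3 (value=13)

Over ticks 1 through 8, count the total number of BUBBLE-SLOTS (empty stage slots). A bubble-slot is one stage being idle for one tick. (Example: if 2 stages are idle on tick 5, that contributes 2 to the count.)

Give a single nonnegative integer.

Answer: 20

Derivation:
Tick 1: [PARSE:P1(v=18,ok=F), VALIDATE:-, TRANSFORM:-, EMIT:-] out:-; bubbles=3
Tick 2: [PARSE:-, VALIDATE:P1(v=18,ok=F), TRANSFORM:-, EMIT:-] out:-; bubbles=3
Tick 3: [PARSE:P2(v=11,ok=F), VALIDATE:-, TRANSFORM:P1(v=0,ok=F), EMIT:-] out:-; bubbles=2
Tick 4: [PARSE:P3(v=13,ok=F), VALIDATE:P2(v=11,ok=F), TRANSFORM:-, EMIT:P1(v=0,ok=F)] out:-; bubbles=1
Tick 5: [PARSE:-, VALIDATE:P3(v=13,ok=T), TRANSFORM:P2(v=0,ok=F), EMIT:-] out:P1(v=0); bubbles=2
Tick 6: [PARSE:-, VALIDATE:-, TRANSFORM:P3(v=52,ok=T), EMIT:P2(v=0,ok=F)] out:-; bubbles=2
Tick 7: [PARSE:-, VALIDATE:-, TRANSFORM:-, EMIT:P3(v=52,ok=T)] out:P2(v=0); bubbles=3
Tick 8: [PARSE:-, VALIDATE:-, TRANSFORM:-, EMIT:-] out:P3(v=52); bubbles=4
Total bubble-slots: 20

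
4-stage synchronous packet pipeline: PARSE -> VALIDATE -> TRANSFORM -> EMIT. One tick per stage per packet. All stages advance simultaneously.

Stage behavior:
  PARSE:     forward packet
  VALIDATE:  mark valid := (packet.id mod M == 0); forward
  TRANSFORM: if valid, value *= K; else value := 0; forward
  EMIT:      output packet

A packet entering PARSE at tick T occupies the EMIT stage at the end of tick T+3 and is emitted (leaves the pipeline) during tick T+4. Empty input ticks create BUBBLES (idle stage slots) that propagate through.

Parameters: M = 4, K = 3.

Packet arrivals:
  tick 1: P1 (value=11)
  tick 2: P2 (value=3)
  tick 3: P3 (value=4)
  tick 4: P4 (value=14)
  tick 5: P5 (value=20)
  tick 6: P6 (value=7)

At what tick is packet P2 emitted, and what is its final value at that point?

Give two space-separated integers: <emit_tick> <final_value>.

Answer: 6 0

Derivation:
Tick 1: [PARSE:P1(v=11,ok=F), VALIDATE:-, TRANSFORM:-, EMIT:-] out:-; in:P1
Tick 2: [PARSE:P2(v=3,ok=F), VALIDATE:P1(v=11,ok=F), TRANSFORM:-, EMIT:-] out:-; in:P2
Tick 3: [PARSE:P3(v=4,ok=F), VALIDATE:P2(v=3,ok=F), TRANSFORM:P1(v=0,ok=F), EMIT:-] out:-; in:P3
Tick 4: [PARSE:P4(v=14,ok=F), VALIDATE:P3(v=4,ok=F), TRANSFORM:P2(v=0,ok=F), EMIT:P1(v=0,ok=F)] out:-; in:P4
Tick 5: [PARSE:P5(v=20,ok=F), VALIDATE:P4(v=14,ok=T), TRANSFORM:P3(v=0,ok=F), EMIT:P2(v=0,ok=F)] out:P1(v=0); in:P5
Tick 6: [PARSE:P6(v=7,ok=F), VALIDATE:P5(v=20,ok=F), TRANSFORM:P4(v=42,ok=T), EMIT:P3(v=0,ok=F)] out:P2(v=0); in:P6
Tick 7: [PARSE:-, VALIDATE:P6(v=7,ok=F), TRANSFORM:P5(v=0,ok=F), EMIT:P4(v=42,ok=T)] out:P3(v=0); in:-
Tick 8: [PARSE:-, VALIDATE:-, TRANSFORM:P6(v=0,ok=F), EMIT:P5(v=0,ok=F)] out:P4(v=42); in:-
Tick 9: [PARSE:-, VALIDATE:-, TRANSFORM:-, EMIT:P6(v=0,ok=F)] out:P5(v=0); in:-
Tick 10: [PARSE:-, VALIDATE:-, TRANSFORM:-, EMIT:-] out:P6(v=0); in:-
P2: arrives tick 2, valid=False (id=2, id%4=2), emit tick 6, final value 0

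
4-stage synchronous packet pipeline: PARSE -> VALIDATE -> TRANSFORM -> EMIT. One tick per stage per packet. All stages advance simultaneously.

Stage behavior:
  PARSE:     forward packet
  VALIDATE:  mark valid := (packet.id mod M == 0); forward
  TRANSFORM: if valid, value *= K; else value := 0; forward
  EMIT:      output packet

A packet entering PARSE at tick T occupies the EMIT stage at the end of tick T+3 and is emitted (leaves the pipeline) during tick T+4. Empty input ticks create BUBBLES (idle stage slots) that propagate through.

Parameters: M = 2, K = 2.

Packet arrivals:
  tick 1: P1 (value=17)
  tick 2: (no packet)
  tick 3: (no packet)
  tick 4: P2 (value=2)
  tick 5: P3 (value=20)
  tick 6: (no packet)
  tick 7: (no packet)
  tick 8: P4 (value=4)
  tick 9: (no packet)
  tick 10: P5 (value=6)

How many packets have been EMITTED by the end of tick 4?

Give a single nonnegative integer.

Tick 1: [PARSE:P1(v=17,ok=F), VALIDATE:-, TRANSFORM:-, EMIT:-] out:-; in:P1
Tick 2: [PARSE:-, VALIDATE:P1(v=17,ok=F), TRANSFORM:-, EMIT:-] out:-; in:-
Tick 3: [PARSE:-, VALIDATE:-, TRANSFORM:P1(v=0,ok=F), EMIT:-] out:-; in:-
Tick 4: [PARSE:P2(v=2,ok=F), VALIDATE:-, TRANSFORM:-, EMIT:P1(v=0,ok=F)] out:-; in:P2
Emitted by tick 4: []

Answer: 0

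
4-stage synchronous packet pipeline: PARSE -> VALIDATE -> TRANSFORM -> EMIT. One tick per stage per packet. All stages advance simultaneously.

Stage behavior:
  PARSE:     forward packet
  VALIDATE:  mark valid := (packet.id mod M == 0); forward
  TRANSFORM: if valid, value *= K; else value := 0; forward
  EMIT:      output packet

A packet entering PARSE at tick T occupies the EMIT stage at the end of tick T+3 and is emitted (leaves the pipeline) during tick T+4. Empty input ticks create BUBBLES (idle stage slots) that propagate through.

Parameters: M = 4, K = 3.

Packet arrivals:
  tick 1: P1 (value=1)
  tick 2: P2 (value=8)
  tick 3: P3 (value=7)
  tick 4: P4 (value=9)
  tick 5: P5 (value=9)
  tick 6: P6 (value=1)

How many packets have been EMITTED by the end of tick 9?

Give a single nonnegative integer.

Tick 1: [PARSE:P1(v=1,ok=F), VALIDATE:-, TRANSFORM:-, EMIT:-] out:-; in:P1
Tick 2: [PARSE:P2(v=8,ok=F), VALIDATE:P1(v=1,ok=F), TRANSFORM:-, EMIT:-] out:-; in:P2
Tick 3: [PARSE:P3(v=7,ok=F), VALIDATE:P2(v=8,ok=F), TRANSFORM:P1(v=0,ok=F), EMIT:-] out:-; in:P3
Tick 4: [PARSE:P4(v=9,ok=F), VALIDATE:P3(v=7,ok=F), TRANSFORM:P2(v=0,ok=F), EMIT:P1(v=0,ok=F)] out:-; in:P4
Tick 5: [PARSE:P5(v=9,ok=F), VALIDATE:P4(v=9,ok=T), TRANSFORM:P3(v=0,ok=F), EMIT:P2(v=0,ok=F)] out:P1(v=0); in:P5
Tick 6: [PARSE:P6(v=1,ok=F), VALIDATE:P5(v=9,ok=F), TRANSFORM:P4(v=27,ok=T), EMIT:P3(v=0,ok=F)] out:P2(v=0); in:P6
Tick 7: [PARSE:-, VALIDATE:P6(v=1,ok=F), TRANSFORM:P5(v=0,ok=F), EMIT:P4(v=27,ok=T)] out:P3(v=0); in:-
Tick 8: [PARSE:-, VALIDATE:-, TRANSFORM:P6(v=0,ok=F), EMIT:P5(v=0,ok=F)] out:P4(v=27); in:-
Tick 9: [PARSE:-, VALIDATE:-, TRANSFORM:-, EMIT:P6(v=0,ok=F)] out:P5(v=0); in:-
Emitted by tick 9: ['P1', 'P2', 'P3', 'P4', 'P5']

Answer: 5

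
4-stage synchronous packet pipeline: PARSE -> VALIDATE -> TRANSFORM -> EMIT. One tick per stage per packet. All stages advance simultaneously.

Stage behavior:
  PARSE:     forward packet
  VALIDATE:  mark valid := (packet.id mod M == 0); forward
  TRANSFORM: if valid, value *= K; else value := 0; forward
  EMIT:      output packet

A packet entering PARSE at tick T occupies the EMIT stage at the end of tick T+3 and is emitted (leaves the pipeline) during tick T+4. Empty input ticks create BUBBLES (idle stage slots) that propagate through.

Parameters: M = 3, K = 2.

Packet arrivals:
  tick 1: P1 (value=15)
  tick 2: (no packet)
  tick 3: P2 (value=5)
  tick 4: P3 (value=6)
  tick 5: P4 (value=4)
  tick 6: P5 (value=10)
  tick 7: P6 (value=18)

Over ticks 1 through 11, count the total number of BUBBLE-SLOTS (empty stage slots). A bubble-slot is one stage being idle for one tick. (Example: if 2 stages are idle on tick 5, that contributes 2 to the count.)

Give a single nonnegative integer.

Tick 1: [PARSE:P1(v=15,ok=F), VALIDATE:-, TRANSFORM:-, EMIT:-] out:-; bubbles=3
Tick 2: [PARSE:-, VALIDATE:P1(v=15,ok=F), TRANSFORM:-, EMIT:-] out:-; bubbles=3
Tick 3: [PARSE:P2(v=5,ok=F), VALIDATE:-, TRANSFORM:P1(v=0,ok=F), EMIT:-] out:-; bubbles=2
Tick 4: [PARSE:P3(v=6,ok=F), VALIDATE:P2(v=5,ok=F), TRANSFORM:-, EMIT:P1(v=0,ok=F)] out:-; bubbles=1
Tick 5: [PARSE:P4(v=4,ok=F), VALIDATE:P3(v=6,ok=T), TRANSFORM:P2(v=0,ok=F), EMIT:-] out:P1(v=0); bubbles=1
Tick 6: [PARSE:P5(v=10,ok=F), VALIDATE:P4(v=4,ok=F), TRANSFORM:P3(v=12,ok=T), EMIT:P2(v=0,ok=F)] out:-; bubbles=0
Tick 7: [PARSE:P6(v=18,ok=F), VALIDATE:P5(v=10,ok=F), TRANSFORM:P4(v=0,ok=F), EMIT:P3(v=12,ok=T)] out:P2(v=0); bubbles=0
Tick 8: [PARSE:-, VALIDATE:P6(v=18,ok=T), TRANSFORM:P5(v=0,ok=F), EMIT:P4(v=0,ok=F)] out:P3(v=12); bubbles=1
Tick 9: [PARSE:-, VALIDATE:-, TRANSFORM:P6(v=36,ok=T), EMIT:P5(v=0,ok=F)] out:P4(v=0); bubbles=2
Tick 10: [PARSE:-, VALIDATE:-, TRANSFORM:-, EMIT:P6(v=36,ok=T)] out:P5(v=0); bubbles=3
Tick 11: [PARSE:-, VALIDATE:-, TRANSFORM:-, EMIT:-] out:P6(v=36); bubbles=4
Total bubble-slots: 20

Answer: 20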